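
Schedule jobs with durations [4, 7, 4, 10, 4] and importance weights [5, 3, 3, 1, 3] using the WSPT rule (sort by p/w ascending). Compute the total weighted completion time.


Compute p/w ratios and sort ascending (WSPT): [(4, 5), (4, 3), (4, 3), (7, 3), (10, 1)]
Compute weighted completion times:
  Job (p=4,w=5): C=4, w*C=5*4=20
  Job (p=4,w=3): C=8, w*C=3*8=24
  Job (p=4,w=3): C=12, w*C=3*12=36
  Job (p=7,w=3): C=19, w*C=3*19=57
  Job (p=10,w=1): C=29, w*C=1*29=29
Total weighted completion time = 166

166


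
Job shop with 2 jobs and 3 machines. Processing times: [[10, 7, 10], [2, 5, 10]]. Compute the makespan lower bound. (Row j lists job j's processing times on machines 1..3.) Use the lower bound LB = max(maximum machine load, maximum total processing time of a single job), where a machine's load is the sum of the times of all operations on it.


Machine loads:
  Machine 1: 10 + 2 = 12
  Machine 2: 7 + 5 = 12
  Machine 3: 10 + 10 = 20
Max machine load = 20
Job totals:
  Job 1: 27
  Job 2: 17
Max job total = 27
Lower bound = max(20, 27) = 27

27


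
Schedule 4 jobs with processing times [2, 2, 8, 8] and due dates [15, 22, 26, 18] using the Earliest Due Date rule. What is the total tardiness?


Sort by due date (EDD order): [(2, 15), (8, 18), (2, 22), (8, 26)]
Compute completion times and tardiness:
  Job 1: p=2, d=15, C=2, tardiness=max(0,2-15)=0
  Job 2: p=8, d=18, C=10, tardiness=max(0,10-18)=0
  Job 3: p=2, d=22, C=12, tardiness=max(0,12-22)=0
  Job 4: p=8, d=26, C=20, tardiness=max(0,20-26)=0
Total tardiness = 0

0


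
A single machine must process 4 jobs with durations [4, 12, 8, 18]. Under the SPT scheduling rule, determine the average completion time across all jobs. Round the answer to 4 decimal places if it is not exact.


Sort jobs by processing time (SPT order): [4, 8, 12, 18]
Compute completion times sequentially:
  Job 1: processing = 4, completes at 4
  Job 2: processing = 8, completes at 12
  Job 3: processing = 12, completes at 24
  Job 4: processing = 18, completes at 42
Sum of completion times = 82
Average completion time = 82/4 = 20.5

20.5


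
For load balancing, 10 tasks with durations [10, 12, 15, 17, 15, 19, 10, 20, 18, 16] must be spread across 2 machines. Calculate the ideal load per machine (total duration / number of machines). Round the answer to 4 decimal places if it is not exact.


Total processing time = 10 + 12 + 15 + 17 + 15 + 19 + 10 + 20 + 18 + 16 = 152
Number of machines = 2
Ideal balanced load = 152 / 2 = 76.0

76.0


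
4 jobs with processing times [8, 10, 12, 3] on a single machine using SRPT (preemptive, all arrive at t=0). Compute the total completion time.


Since all jobs arrive at t=0, SRPT equals SPT ordering.
SPT order: [3, 8, 10, 12]
Completion times:
  Job 1: p=3, C=3
  Job 2: p=8, C=11
  Job 3: p=10, C=21
  Job 4: p=12, C=33
Total completion time = 3 + 11 + 21 + 33 = 68

68


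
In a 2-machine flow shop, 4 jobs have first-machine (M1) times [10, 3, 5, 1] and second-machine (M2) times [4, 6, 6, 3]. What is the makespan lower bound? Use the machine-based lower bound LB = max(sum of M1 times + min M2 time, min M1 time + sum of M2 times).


LB1 = sum(M1 times) + min(M2 times) = 19 + 3 = 22
LB2 = min(M1 times) + sum(M2 times) = 1 + 19 = 20
Lower bound = max(LB1, LB2) = max(22, 20) = 22

22


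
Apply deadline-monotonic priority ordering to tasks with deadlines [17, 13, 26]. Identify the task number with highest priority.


Sort tasks by relative deadline (ascending):
  Task 2: deadline = 13
  Task 1: deadline = 17
  Task 3: deadline = 26
Priority order (highest first): [2, 1, 3]
Highest priority task = 2

2


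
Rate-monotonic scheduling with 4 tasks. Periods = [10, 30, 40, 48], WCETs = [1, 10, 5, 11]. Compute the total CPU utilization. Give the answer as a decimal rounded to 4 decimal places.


Compute individual utilizations (exact fractions):
  Task 1: C/T = 1/10 (approx. 0.1)
  Task 2: C/T = 10/30 = 1/3 (approx. 0.3333)
  Task 3: C/T = 5/40 = 1/8 (approx. 0.125)
  Task 4: C/T = 11/48 (approx. 0.2292)
Total utilization U = 1/10 + 1/3 + 1/8 + 11/48 = 63/80
Rounded to 4 decimal places: U = 0.7875
RM (Liu & Layland) bound for 4 tasks = 0.756828; compare with U = 63/80 (approx. 0.787500)
bound < U <= 1, so the RM sufficient condition is not met (inconclusive; an exact test such as response-time analysis is needed).

0.7875


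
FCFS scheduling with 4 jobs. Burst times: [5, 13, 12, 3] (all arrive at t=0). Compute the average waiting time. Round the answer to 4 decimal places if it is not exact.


FCFS order (as given): [5, 13, 12, 3]
Waiting times:
  Job 1: wait = 0
  Job 2: wait = 5
  Job 3: wait = 18
  Job 4: wait = 30
Sum of waiting times = 53
Average waiting time = 53/4 = 13.25

13.25


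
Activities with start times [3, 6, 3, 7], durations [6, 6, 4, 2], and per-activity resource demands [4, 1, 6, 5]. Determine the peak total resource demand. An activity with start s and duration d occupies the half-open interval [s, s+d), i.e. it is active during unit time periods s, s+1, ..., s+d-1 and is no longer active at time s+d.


Each activity i is active on [start_i, start_i + duration_i).
Compute total resource usage per time slot:
  t=0: active resources = [], total = 0
  t=1: active resources = [], total = 0
  t=2: active resources = [], total = 0
  t=3: active resources = [4, 6], total = 10
  t=4: active resources = [4, 6], total = 10
  t=5: active resources = [4, 6], total = 10
  t=6: active resources = [4, 1, 6], total = 11
  t=7: active resources = [4, 1, 5], total = 10
  t=8: active resources = [4, 1, 5], total = 10
  t=9: active resources = [1], total = 1
  t=10: active resources = [1], total = 1
  t=11: active resources = [1], total = 1
Peak resource demand = 11

11


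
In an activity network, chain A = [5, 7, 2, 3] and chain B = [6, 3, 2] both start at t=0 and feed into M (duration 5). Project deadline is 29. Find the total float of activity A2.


Forward pass: ES(A2) = sum of predecessors on chain A = 5
EF = ES + duration = 5 + 7 = 12
Backward pass: LF(M) = deadline = 29; LS(M) = 29 - 5 = 24
LF(A2) = LS(M) - sum(successors on chain A) = 24 - 5 = 19
LS = LF - duration = 19 - 7 = 12
Total float = LS - ES = 12 - 5 = 7

7


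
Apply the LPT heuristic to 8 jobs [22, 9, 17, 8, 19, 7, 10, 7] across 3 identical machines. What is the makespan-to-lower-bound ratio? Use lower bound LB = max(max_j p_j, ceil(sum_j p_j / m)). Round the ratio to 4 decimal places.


LPT order: [22, 19, 17, 10, 9, 8, 7, 7]
Machine loads after assignment: [30, 35, 34]
LPT makespan = 35
Lower bound = max(max_job, ceil(total/3)) = max(22, 33) = 33
Ratio = 35 / 33 = 1.0606

1.0606


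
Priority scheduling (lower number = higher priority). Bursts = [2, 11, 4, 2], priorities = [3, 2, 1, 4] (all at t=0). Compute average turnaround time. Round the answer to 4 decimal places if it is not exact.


Sort by priority (ascending = highest first):
Order: [(1, 4), (2, 11), (3, 2), (4, 2)]
Completion times:
  Priority 1, burst=4, C=4
  Priority 2, burst=11, C=15
  Priority 3, burst=2, C=17
  Priority 4, burst=2, C=19
Average turnaround = 55/4 = 13.75

13.75


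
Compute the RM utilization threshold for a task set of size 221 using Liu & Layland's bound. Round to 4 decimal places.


Compute 2^(1/221) = 1.0031413363
Subtract 1: 1.0031413363 - 1 = 0.0031413363
Multiply by n: 221 * 0.0031413363 = 0.6942353223
Round to 4 dp: 0.6942

0.6942


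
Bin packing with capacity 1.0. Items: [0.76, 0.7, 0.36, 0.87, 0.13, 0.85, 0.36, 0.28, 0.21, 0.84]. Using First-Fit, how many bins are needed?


Place items sequentially using First-Fit:
  Item 0.76 -> new Bin 1
  Item 0.7 -> new Bin 2
  Item 0.36 -> new Bin 3
  Item 0.87 -> new Bin 4
  Item 0.13 -> Bin 1 (now 0.89)
  Item 0.85 -> new Bin 5
  Item 0.36 -> Bin 3 (now 0.72)
  Item 0.28 -> Bin 2 (now 0.98)
  Item 0.21 -> Bin 3 (now 0.93)
  Item 0.84 -> new Bin 6
Total bins used = 6

6


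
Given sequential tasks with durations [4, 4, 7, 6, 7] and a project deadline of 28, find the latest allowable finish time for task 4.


LF(activity 4) = deadline - sum of successor durations
Successors: activities 5 through 5 with durations [7]
Sum of successor durations = 7
LF = 28 - 7 = 21

21


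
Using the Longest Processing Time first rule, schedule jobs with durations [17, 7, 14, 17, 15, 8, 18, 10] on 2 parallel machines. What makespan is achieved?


Sort jobs in decreasing order (LPT): [18, 17, 17, 15, 14, 10, 8, 7]
Assign each job to the least loaded machine:
  Machine 1: jobs [18, 15, 14, 7], load = 54
  Machine 2: jobs [17, 17, 10, 8], load = 52
Makespan = max load = 54

54


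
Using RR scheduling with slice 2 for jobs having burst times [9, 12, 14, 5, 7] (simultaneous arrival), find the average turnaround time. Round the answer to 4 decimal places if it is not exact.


Time quantum = 2
Execution trace:
  J1 runs 2 units, time = 2
  J2 runs 2 units, time = 4
  J3 runs 2 units, time = 6
  J4 runs 2 units, time = 8
  J5 runs 2 units, time = 10
  J1 runs 2 units, time = 12
  J2 runs 2 units, time = 14
  J3 runs 2 units, time = 16
  J4 runs 2 units, time = 18
  J5 runs 2 units, time = 20
  J1 runs 2 units, time = 22
  J2 runs 2 units, time = 24
  J3 runs 2 units, time = 26
  J4 runs 1 units, time = 27
  J5 runs 2 units, time = 29
  J1 runs 2 units, time = 31
  J2 runs 2 units, time = 33
  J3 runs 2 units, time = 35
  J5 runs 1 units, time = 36
  J1 runs 1 units, time = 37
  J2 runs 2 units, time = 39
  J3 runs 2 units, time = 41
  J2 runs 2 units, time = 43
  J3 runs 2 units, time = 45
  J3 runs 2 units, time = 47
Finish times: [37, 43, 47, 27, 36]
Average turnaround = 190/5 = 38.0

38.0


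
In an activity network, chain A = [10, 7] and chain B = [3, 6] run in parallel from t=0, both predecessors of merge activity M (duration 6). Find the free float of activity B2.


ES(B2) = sum of predecessors on chain B = 3
EF(B2) = ES + duration = 3 + 6 = 9
Successor of B2 is M. ES(M) = max(sum(A), sum(B)) = max(17, 9) = 17
Free float = ES(successor) - EF(current) = 17 - 9 = 8

8


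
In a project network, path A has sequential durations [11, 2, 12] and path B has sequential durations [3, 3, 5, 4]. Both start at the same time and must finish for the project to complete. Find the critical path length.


Path A total = 11 + 2 + 12 = 25
Path B total = 3 + 3 + 5 + 4 = 15
Critical path = longest path = max(25, 15) = 25

25


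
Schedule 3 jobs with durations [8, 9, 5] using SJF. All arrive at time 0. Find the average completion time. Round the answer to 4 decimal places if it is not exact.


SJF order (ascending): [5, 8, 9]
Completion times:
  Job 1: burst=5, C=5
  Job 2: burst=8, C=13
  Job 3: burst=9, C=22
Average completion = 40/3 = 13.3333

13.3333


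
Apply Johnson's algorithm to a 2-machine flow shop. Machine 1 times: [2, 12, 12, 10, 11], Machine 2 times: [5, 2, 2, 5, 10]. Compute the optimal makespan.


Apply Johnson's rule:
  Group 1 (a <= b): [(1, 2, 5)]
  Group 2 (a > b): [(5, 11, 10), (4, 10, 5), (2, 12, 2), (3, 12, 2)]
Optimal job order: [1, 5, 4, 2, 3]
Schedule:
  Job 1: M1 done at 2, M2 done at 7
  Job 5: M1 done at 13, M2 done at 23
  Job 4: M1 done at 23, M2 done at 28
  Job 2: M1 done at 35, M2 done at 37
  Job 3: M1 done at 47, M2 done at 49
Makespan = 49

49


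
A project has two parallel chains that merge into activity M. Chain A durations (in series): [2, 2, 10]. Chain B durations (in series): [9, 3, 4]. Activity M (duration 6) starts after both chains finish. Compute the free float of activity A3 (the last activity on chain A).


ES(A3) = sum of predecessors on chain A = 4
EF(A3) = ES + duration = 4 + 10 = 14
Successor of A3 is M. ES(M) = max(sum(A), sum(B)) = max(14, 16) = 16
Free float = ES(successor) - EF(current) = 16 - 14 = 2

2


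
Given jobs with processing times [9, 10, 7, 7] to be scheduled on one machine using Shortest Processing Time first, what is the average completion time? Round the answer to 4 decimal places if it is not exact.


Sort jobs by processing time (SPT order): [7, 7, 9, 10]
Compute completion times sequentially:
  Job 1: processing = 7, completes at 7
  Job 2: processing = 7, completes at 14
  Job 3: processing = 9, completes at 23
  Job 4: processing = 10, completes at 33
Sum of completion times = 77
Average completion time = 77/4 = 19.25

19.25


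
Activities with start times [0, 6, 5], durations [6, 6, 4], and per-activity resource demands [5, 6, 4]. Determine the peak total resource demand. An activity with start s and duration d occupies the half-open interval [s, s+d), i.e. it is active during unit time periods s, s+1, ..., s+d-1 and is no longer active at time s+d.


Each activity i is active on [start_i, start_i + duration_i).
Compute total resource usage per time slot:
  t=0: active resources = [5], total = 5
  t=1: active resources = [5], total = 5
  t=2: active resources = [5], total = 5
  t=3: active resources = [5], total = 5
  t=4: active resources = [5], total = 5
  t=5: active resources = [5, 4], total = 9
  t=6: active resources = [6, 4], total = 10
  t=7: active resources = [6, 4], total = 10
  t=8: active resources = [6, 4], total = 10
  t=9: active resources = [6], total = 6
  t=10: active resources = [6], total = 6
  t=11: active resources = [6], total = 6
Peak resource demand = 10

10


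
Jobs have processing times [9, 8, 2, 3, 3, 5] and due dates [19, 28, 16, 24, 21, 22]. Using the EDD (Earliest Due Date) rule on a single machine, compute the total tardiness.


Sort by due date (EDD order): [(2, 16), (9, 19), (3, 21), (5, 22), (3, 24), (8, 28)]
Compute completion times and tardiness:
  Job 1: p=2, d=16, C=2, tardiness=max(0,2-16)=0
  Job 2: p=9, d=19, C=11, tardiness=max(0,11-19)=0
  Job 3: p=3, d=21, C=14, tardiness=max(0,14-21)=0
  Job 4: p=5, d=22, C=19, tardiness=max(0,19-22)=0
  Job 5: p=3, d=24, C=22, tardiness=max(0,22-24)=0
  Job 6: p=8, d=28, C=30, tardiness=max(0,30-28)=2
Total tardiness = 2

2


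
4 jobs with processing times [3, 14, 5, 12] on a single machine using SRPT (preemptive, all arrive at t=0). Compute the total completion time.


Since all jobs arrive at t=0, SRPT equals SPT ordering.
SPT order: [3, 5, 12, 14]
Completion times:
  Job 1: p=3, C=3
  Job 2: p=5, C=8
  Job 3: p=12, C=20
  Job 4: p=14, C=34
Total completion time = 3 + 8 + 20 + 34 = 65

65


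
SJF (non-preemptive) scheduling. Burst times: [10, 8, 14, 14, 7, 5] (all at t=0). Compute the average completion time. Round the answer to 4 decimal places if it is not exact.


SJF order (ascending): [5, 7, 8, 10, 14, 14]
Completion times:
  Job 1: burst=5, C=5
  Job 2: burst=7, C=12
  Job 3: burst=8, C=20
  Job 4: burst=10, C=30
  Job 5: burst=14, C=44
  Job 6: burst=14, C=58
Average completion = 169/6 = 28.1667

28.1667


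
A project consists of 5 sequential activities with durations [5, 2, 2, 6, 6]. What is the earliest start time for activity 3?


Activity 3 starts after activities 1 through 2 complete.
Predecessor durations: [5, 2]
ES = 5 + 2 = 7

7


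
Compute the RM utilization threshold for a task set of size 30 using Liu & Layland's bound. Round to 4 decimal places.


Compute 2^(1/30) = 1.0233738920
Subtract 1: 1.0233738920 - 1 = 0.0233738920
Multiply by n: 30 * 0.0233738920 = 0.7012167600
Round to 4 dp: 0.7012

0.7012


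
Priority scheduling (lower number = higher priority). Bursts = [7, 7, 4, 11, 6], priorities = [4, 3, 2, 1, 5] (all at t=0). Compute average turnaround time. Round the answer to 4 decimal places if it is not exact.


Sort by priority (ascending = highest first):
Order: [(1, 11), (2, 4), (3, 7), (4, 7), (5, 6)]
Completion times:
  Priority 1, burst=11, C=11
  Priority 2, burst=4, C=15
  Priority 3, burst=7, C=22
  Priority 4, burst=7, C=29
  Priority 5, burst=6, C=35
Average turnaround = 112/5 = 22.4

22.4


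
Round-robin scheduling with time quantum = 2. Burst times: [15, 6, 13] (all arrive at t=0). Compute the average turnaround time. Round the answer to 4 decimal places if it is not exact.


Time quantum = 2
Execution trace:
  J1 runs 2 units, time = 2
  J2 runs 2 units, time = 4
  J3 runs 2 units, time = 6
  J1 runs 2 units, time = 8
  J2 runs 2 units, time = 10
  J3 runs 2 units, time = 12
  J1 runs 2 units, time = 14
  J2 runs 2 units, time = 16
  J3 runs 2 units, time = 18
  J1 runs 2 units, time = 20
  J3 runs 2 units, time = 22
  J1 runs 2 units, time = 24
  J3 runs 2 units, time = 26
  J1 runs 2 units, time = 28
  J3 runs 2 units, time = 30
  J1 runs 2 units, time = 32
  J3 runs 1 units, time = 33
  J1 runs 1 units, time = 34
Finish times: [34, 16, 33]
Average turnaround = 83/3 = 27.6667

27.6667


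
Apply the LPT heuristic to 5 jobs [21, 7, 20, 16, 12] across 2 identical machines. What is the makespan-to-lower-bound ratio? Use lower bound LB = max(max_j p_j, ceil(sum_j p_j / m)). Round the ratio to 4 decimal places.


LPT order: [21, 20, 16, 12, 7]
Machine loads after assignment: [40, 36]
LPT makespan = 40
Lower bound = max(max_job, ceil(total/2)) = max(21, 38) = 38
Ratio = 40 / 38 = 1.0526

1.0526


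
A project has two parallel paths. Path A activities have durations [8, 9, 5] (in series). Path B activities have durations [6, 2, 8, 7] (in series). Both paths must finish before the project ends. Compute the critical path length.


Path A total = 8 + 9 + 5 = 22
Path B total = 6 + 2 + 8 + 7 = 23
Critical path = longest path = max(22, 23) = 23

23


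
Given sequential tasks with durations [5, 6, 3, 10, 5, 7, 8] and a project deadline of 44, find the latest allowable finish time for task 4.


LF(activity 4) = deadline - sum of successor durations
Successors: activities 5 through 7 with durations [5, 7, 8]
Sum of successor durations = 20
LF = 44 - 20 = 24

24


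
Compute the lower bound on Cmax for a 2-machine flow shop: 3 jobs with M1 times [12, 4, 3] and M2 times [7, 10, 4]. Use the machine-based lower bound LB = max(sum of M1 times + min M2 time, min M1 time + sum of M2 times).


LB1 = sum(M1 times) + min(M2 times) = 19 + 4 = 23
LB2 = min(M1 times) + sum(M2 times) = 3 + 21 = 24
Lower bound = max(LB1, LB2) = max(23, 24) = 24

24


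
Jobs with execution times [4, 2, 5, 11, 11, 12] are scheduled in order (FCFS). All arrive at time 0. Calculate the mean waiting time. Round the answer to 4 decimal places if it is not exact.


FCFS order (as given): [4, 2, 5, 11, 11, 12]
Waiting times:
  Job 1: wait = 0
  Job 2: wait = 4
  Job 3: wait = 6
  Job 4: wait = 11
  Job 5: wait = 22
  Job 6: wait = 33
Sum of waiting times = 76
Average waiting time = 76/6 = 12.6667

12.6667


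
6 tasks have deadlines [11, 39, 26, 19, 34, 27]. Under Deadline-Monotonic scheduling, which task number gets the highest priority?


Sort tasks by relative deadline (ascending):
  Task 1: deadline = 11
  Task 4: deadline = 19
  Task 3: deadline = 26
  Task 6: deadline = 27
  Task 5: deadline = 34
  Task 2: deadline = 39
Priority order (highest first): [1, 4, 3, 6, 5, 2]
Highest priority task = 1

1


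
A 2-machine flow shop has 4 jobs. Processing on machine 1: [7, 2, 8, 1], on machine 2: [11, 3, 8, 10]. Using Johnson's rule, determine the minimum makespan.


Apply Johnson's rule:
  Group 1 (a <= b): [(4, 1, 10), (2, 2, 3), (1, 7, 11), (3, 8, 8)]
  Group 2 (a > b): []
Optimal job order: [4, 2, 1, 3]
Schedule:
  Job 4: M1 done at 1, M2 done at 11
  Job 2: M1 done at 3, M2 done at 14
  Job 1: M1 done at 10, M2 done at 25
  Job 3: M1 done at 18, M2 done at 33
Makespan = 33

33


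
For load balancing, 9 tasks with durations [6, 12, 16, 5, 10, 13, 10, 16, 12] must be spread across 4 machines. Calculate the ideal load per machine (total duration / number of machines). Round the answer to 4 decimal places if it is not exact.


Total processing time = 6 + 12 + 16 + 5 + 10 + 13 + 10 + 16 + 12 = 100
Number of machines = 4
Ideal balanced load = 100 / 4 = 25.0

25.0


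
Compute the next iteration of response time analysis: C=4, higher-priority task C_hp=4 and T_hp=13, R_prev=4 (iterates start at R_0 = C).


R_next = C + ceil(R_prev / T_hp) * C_hp
ceil(4 / 13) = ceil(0.3077) = 1
Interference = 1 * 4 = 4
R_next = 4 + 4 = 8

8


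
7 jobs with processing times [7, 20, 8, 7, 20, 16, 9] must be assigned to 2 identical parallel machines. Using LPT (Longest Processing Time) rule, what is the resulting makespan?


Sort jobs in decreasing order (LPT): [20, 20, 16, 9, 8, 7, 7]
Assign each job to the least loaded machine:
  Machine 1: jobs [20, 16, 7], load = 43
  Machine 2: jobs [20, 9, 8, 7], load = 44
Makespan = max load = 44

44


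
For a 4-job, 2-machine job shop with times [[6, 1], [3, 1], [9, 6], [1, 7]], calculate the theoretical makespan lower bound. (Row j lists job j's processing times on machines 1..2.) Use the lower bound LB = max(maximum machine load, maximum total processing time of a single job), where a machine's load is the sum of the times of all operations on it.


Machine loads:
  Machine 1: 6 + 3 + 9 + 1 = 19
  Machine 2: 1 + 1 + 6 + 7 = 15
Max machine load = 19
Job totals:
  Job 1: 7
  Job 2: 4
  Job 3: 15
  Job 4: 8
Max job total = 15
Lower bound = max(19, 15) = 19

19


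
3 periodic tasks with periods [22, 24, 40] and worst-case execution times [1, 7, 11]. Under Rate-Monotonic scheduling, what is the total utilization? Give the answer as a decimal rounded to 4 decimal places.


Compute individual utilizations (exact fractions):
  Task 1: C/T = 1/22 (approx. 0.0455)
  Task 2: C/T = 7/24 (approx. 0.2917)
  Task 3: C/T = 11/40 (approx. 0.275)
Total utilization U = 1/22 + 7/24 + 11/40 = 101/165
Rounded to 4 decimal places: U = 0.6121
RM (Liu & Layland) bound for 3 tasks = 0.779763; compare with U = 101/165 (approx. 0.612121)
U <= bound, so schedulable by RM sufficient condition.

0.6121


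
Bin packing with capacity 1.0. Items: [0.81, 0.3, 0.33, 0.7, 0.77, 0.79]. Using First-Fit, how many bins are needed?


Place items sequentially using First-Fit:
  Item 0.81 -> new Bin 1
  Item 0.3 -> new Bin 2
  Item 0.33 -> Bin 2 (now 0.63)
  Item 0.7 -> new Bin 3
  Item 0.77 -> new Bin 4
  Item 0.79 -> new Bin 5
Total bins used = 5

5


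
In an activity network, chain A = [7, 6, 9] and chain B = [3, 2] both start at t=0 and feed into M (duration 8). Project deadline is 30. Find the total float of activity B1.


Forward pass: ES(B1) = sum of predecessors on chain B = 0
EF = ES + duration = 0 + 3 = 3
Backward pass: LF(M) = deadline = 30; LS(M) = 30 - 8 = 22
LF(B1) = LS(M) - sum(successors on chain B) = 22 - 2 = 20
LS = LF - duration = 20 - 3 = 17
Total float = LS - ES = 17 - 0 = 17

17


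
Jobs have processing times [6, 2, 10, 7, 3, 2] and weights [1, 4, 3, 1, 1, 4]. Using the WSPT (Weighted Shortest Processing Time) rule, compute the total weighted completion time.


Compute p/w ratios and sort ascending (WSPT): [(2, 4), (2, 4), (3, 1), (10, 3), (6, 1), (7, 1)]
Compute weighted completion times:
  Job (p=2,w=4): C=2, w*C=4*2=8
  Job (p=2,w=4): C=4, w*C=4*4=16
  Job (p=3,w=1): C=7, w*C=1*7=7
  Job (p=10,w=3): C=17, w*C=3*17=51
  Job (p=6,w=1): C=23, w*C=1*23=23
  Job (p=7,w=1): C=30, w*C=1*30=30
Total weighted completion time = 135

135


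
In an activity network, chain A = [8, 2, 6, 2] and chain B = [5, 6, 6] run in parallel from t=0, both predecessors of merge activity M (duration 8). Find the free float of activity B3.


ES(B3) = sum of predecessors on chain B = 11
EF(B3) = ES + duration = 11 + 6 = 17
Successor of B3 is M. ES(M) = max(sum(A), sum(B)) = max(18, 17) = 18
Free float = ES(successor) - EF(current) = 18 - 17 = 1

1


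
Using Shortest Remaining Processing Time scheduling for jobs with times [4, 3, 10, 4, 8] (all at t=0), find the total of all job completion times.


Since all jobs arrive at t=0, SRPT equals SPT ordering.
SPT order: [3, 4, 4, 8, 10]
Completion times:
  Job 1: p=3, C=3
  Job 2: p=4, C=7
  Job 3: p=4, C=11
  Job 4: p=8, C=19
  Job 5: p=10, C=29
Total completion time = 3 + 7 + 11 + 19 + 29 = 69

69


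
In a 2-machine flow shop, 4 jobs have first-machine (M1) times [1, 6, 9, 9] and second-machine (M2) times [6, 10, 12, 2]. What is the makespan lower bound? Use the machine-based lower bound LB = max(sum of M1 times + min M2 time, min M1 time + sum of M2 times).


LB1 = sum(M1 times) + min(M2 times) = 25 + 2 = 27
LB2 = min(M1 times) + sum(M2 times) = 1 + 30 = 31
Lower bound = max(LB1, LB2) = max(27, 31) = 31

31


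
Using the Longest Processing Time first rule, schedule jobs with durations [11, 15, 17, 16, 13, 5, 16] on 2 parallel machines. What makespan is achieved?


Sort jobs in decreasing order (LPT): [17, 16, 16, 15, 13, 11, 5]
Assign each job to the least loaded machine:
  Machine 1: jobs [17, 15, 13], load = 45
  Machine 2: jobs [16, 16, 11, 5], load = 48
Makespan = max load = 48

48


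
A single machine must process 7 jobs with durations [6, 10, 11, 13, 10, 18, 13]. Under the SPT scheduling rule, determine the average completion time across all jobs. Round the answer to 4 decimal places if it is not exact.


Sort jobs by processing time (SPT order): [6, 10, 10, 11, 13, 13, 18]
Compute completion times sequentially:
  Job 1: processing = 6, completes at 6
  Job 2: processing = 10, completes at 16
  Job 3: processing = 10, completes at 26
  Job 4: processing = 11, completes at 37
  Job 5: processing = 13, completes at 50
  Job 6: processing = 13, completes at 63
  Job 7: processing = 18, completes at 81
Sum of completion times = 279
Average completion time = 279/7 = 39.8571

39.8571


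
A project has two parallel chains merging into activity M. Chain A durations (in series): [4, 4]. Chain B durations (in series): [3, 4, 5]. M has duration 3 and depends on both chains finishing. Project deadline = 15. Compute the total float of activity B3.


Forward pass: ES(B3) = sum of predecessors on chain B = 7
EF = ES + duration = 7 + 5 = 12
Backward pass: LF(M) = deadline = 15; LS(M) = 15 - 3 = 12
LF(B3) = LS(M) - sum(successors on chain B) = 12 - 0 = 12
LS = LF - duration = 12 - 5 = 7
Total float = LS - ES = 7 - 7 = 0

0


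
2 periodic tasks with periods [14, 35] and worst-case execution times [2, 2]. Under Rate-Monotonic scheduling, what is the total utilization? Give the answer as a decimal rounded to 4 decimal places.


Compute individual utilizations (exact fractions):
  Task 1: C/T = 2/14 = 1/7 (approx. 0.1429)
  Task 2: C/T = 2/35 (approx. 0.0571)
Total utilization U = 1/7 + 2/35 = 1/5
Rounded to 4 decimal places: U = 0.2000
RM (Liu & Layland) bound for 2 tasks = 0.828427; compare with U = 1/5 (approx. 0.200000)
U <= bound, so schedulable by RM sufficient condition.

0.2000


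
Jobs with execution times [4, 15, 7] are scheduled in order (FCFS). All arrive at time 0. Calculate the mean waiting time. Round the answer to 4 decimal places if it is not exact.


FCFS order (as given): [4, 15, 7]
Waiting times:
  Job 1: wait = 0
  Job 2: wait = 4
  Job 3: wait = 19
Sum of waiting times = 23
Average waiting time = 23/3 = 7.6667

7.6667


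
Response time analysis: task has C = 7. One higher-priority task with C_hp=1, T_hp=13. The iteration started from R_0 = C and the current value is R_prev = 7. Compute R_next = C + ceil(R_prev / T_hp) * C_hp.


R_next = C + ceil(R_prev / T_hp) * C_hp
ceil(7 / 13) = ceil(0.5385) = 1
Interference = 1 * 1 = 1
R_next = 7 + 1 = 8

8


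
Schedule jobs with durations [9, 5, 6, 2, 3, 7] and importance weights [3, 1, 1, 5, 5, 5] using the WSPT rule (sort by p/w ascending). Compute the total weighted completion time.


Compute p/w ratios and sort ascending (WSPT): [(2, 5), (3, 5), (7, 5), (9, 3), (5, 1), (6, 1)]
Compute weighted completion times:
  Job (p=2,w=5): C=2, w*C=5*2=10
  Job (p=3,w=5): C=5, w*C=5*5=25
  Job (p=7,w=5): C=12, w*C=5*12=60
  Job (p=9,w=3): C=21, w*C=3*21=63
  Job (p=5,w=1): C=26, w*C=1*26=26
  Job (p=6,w=1): C=32, w*C=1*32=32
Total weighted completion time = 216

216


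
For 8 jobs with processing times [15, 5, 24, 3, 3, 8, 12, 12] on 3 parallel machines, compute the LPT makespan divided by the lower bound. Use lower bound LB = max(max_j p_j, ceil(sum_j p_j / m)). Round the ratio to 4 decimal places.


LPT order: [24, 15, 12, 12, 8, 5, 3, 3]
Machine loads after assignment: [27, 28, 27]
LPT makespan = 28
Lower bound = max(max_job, ceil(total/3)) = max(24, 28) = 28
Ratio = 28 / 28 = 1.0

1.0


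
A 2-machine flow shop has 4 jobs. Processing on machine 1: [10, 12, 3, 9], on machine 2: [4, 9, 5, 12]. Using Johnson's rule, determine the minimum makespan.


Apply Johnson's rule:
  Group 1 (a <= b): [(3, 3, 5), (4, 9, 12)]
  Group 2 (a > b): [(2, 12, 9), (1, 10, 4)]
Optimal job order: [3, 4, 2, 1]
Schedule:
  Job 3: M1 done at 3, M2 done at 8
  Job 4: M1 done at 12, M2 done at 24
  Job 2: M1 done at 24, M2 done at 33
  Job 1: M1 done at 34, M2 done at 38
Makespan = 38

38


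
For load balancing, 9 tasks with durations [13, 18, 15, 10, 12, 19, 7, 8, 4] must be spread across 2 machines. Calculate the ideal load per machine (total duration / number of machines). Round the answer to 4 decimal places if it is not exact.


Total processing time = 13 + 18 + 15 + 10 + 12 + 19 + 7 + 8 + 4 = 106
Number of machines = 2
Ideal balanced load = 106 / 2 = 53.0

53.0


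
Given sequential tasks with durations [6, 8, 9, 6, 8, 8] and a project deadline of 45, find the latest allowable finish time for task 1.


LF(activity 1) = deadline - sum of successor durations
Successors: activities 2 through 6 with durations [8, 9, 6, 8, 8]
Sum of successor durations = 39
LF = 45 - 39 = 6

6


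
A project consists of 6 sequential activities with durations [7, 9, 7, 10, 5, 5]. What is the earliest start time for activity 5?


Activity 5 starts after activities 1 through 4 complete.
Predecessor durations: [7, 9, 7, 10]
ES = 7 + 9 + 7 + 10 = 33

33


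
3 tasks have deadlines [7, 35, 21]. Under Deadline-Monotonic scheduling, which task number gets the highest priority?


Sort tasks by relative deadline (ascending):
  Task 1: deadline = 7
  Task 3: deadline = 21
  Task 2: deadline = 35
Priority order (highest first): [1, 3, 2]
Highest priority task = 1

1


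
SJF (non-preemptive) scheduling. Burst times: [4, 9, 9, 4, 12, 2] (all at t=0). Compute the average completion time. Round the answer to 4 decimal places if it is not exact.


SJF order (ascending): [2, 4, 4, 9, 9, 12]
Completion times:
  Job 1: burst=2, C=2
  Job 2: burst=4, C=6
  Job 3: burst=4, C=10
  Job 4: burst=9, C=19
  Job 5: burst=9, C=28
  Job 6: burst=12, C=40
Average completion = 105/6 = 17.5

17.5


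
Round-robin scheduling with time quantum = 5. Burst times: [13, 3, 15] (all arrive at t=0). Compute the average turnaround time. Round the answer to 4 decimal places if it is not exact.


Time quantum = 5
Execution trace:
  J1 runs 5 units, time = 5
  J2 runs 3 units, time = 8
  J3 runs 5 units, time = 13
  J1 runs 5 units, time = 18
  J3 runs 5 units, time = 23
  J1 runs 3 units, time = 26
  J3 runs 5 units, time = 31
Finish times: [26, 8, 31]
Average turnaround = 65/3 = 21.6667

21.6667


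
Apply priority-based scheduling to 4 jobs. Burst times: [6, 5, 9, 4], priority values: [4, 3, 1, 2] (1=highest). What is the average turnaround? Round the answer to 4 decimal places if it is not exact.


Sort by priority (ascending = highest first):
Order: [(1, 9), (2, 4), (3, 5), (4, 6)]
Completion times:
  Priority 1, burst=9, C=9
  Priority 2, burst=4, C=13
  Priority 3, burst=5, C=18
  Priority 4, burst=6, C=24
Average turnaround = 64/4 = 16.0

16.0


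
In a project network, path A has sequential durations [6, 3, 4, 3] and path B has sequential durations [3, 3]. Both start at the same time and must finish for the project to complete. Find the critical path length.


Path A total = 6 + 3 + 4 + 3 = 16
Path B total = 3 + 3 = 6
Critical path = longest path = max(16, 6) = 16

16


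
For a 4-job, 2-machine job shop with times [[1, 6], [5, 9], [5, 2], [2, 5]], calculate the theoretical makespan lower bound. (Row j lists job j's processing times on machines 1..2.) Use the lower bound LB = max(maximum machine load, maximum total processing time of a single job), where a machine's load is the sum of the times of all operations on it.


Machine loads:
  Machine 1: 1 + 5 + 5 + 2 = 13
  Machine 2: 6 + 9 + 2 + 5 = 22
Max machine load = 22
Job totals:
  Job 1: 7
  Job 2: 14
  Job 3: 7
  Job 4: 7
Max job total = 14
Lower bound = max(22, 14) = 22

22


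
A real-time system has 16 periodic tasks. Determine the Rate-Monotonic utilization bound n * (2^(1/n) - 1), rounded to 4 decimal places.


Compute 2^(1/16) = 1.0442737824
Subtract 1: 1.0442737824 - 1 = 0.0442737824
Multiply by n: 16 * 0.0442737824 = 0.7083805184
Round to 4 dp: 0.7084

0.7084


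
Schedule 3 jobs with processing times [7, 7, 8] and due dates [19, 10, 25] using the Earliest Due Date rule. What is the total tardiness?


Sort by due date (EDD order): [(7, 10), (7, 19), (8, 25)]
Compute completion times and tardiness:
  Job 1: p=7, d=10, C=7, tardiness=max(0,7-10)=0
  Job 2: p=7, d=19, C=14, tardiness=max(0,14-19)=0
  Job 3: p=8, d=25, C=22, tardiness=max(0,22-25)=0
Total tardiness = 0

0


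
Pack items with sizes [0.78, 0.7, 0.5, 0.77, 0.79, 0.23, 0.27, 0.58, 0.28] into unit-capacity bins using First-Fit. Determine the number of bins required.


Place items sequentially using First-Fit:
  Item 0.78 -> new Bin 1
  Item 0.7 -> new Bin 2
  Item 0.5 -> new Bin 3
  Item 0.77 -> new Bin 4
  Item 0.79 -> new Bin 5
  Item 0.23 -> Bin 2 (now 0.93)
  Item 0.27 -> Bin 3 (now 0.77)
  Item 0.58 -> new Bin 6
  Item 0.28 -> Bin 6 (now 0.86)
Total bins used = 6

6


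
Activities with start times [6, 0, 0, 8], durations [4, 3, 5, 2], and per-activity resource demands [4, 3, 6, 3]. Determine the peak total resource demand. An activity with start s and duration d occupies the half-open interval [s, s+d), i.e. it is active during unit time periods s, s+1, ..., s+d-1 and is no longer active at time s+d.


Each activity i is active on [start_i, start_i + duration_i).
Compute total resource usage per time slot:
  t=0: active resources = [3, 6], total = 9
  t=1: active resources = [3, 6], total = 9
  t=2: active resources = [3, 6], total = 9
  t=3: active resources = [6], total = 6
  t=4: active resources = [6], total = 6
  t=5: active resources = [], total = 0
  t=6: active resources = [4], total = 4
  t=7: active resources = [4], total = 4
  t=8: active resources = [4, 3], total = 7
  t=9: active resources = [4, 3], total = 7
Peak resource demand = 9

9


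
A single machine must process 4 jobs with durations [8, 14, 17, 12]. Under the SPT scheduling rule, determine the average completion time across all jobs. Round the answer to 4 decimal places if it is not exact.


Sort jobs by processing time (SPT order): [8, 12, 14, 17]
Compute completion times sequentially:
  Job 1: processing = 8, completes at 8
  Job 2: processing = 12, completes at 20
  Job 3: processing = 14, completes at 34
  Job 4: processing = 17, completes at 51
Sum of completion times = 113
Average completion time = 113/4 = 28.25

28.25


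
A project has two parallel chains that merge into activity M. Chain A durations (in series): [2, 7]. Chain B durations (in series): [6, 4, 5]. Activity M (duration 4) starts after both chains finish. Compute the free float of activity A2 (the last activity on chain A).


ES(A2) = sum of predecessors on chain A = 2
EF(A2) = ES + duration = 2 + 7 = 9
Successor of A2 is M. ES(M) = max(sum(A), sum(B)) = max(9, 15) = 15
Free float = ES(successor) - EF(current) = 15 - 9 = 6

6


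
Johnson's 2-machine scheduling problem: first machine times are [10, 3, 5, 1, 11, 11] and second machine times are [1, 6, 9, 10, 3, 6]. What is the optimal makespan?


Apply Johnson's rule:
  Group 1 (a <= b): [(4, 1, 10), (2, 3, 6), (3, 5, 9)]
  Group 2 (a > b): [(6, 11, 6), (5, 11, 3), (1, 10, 1)]
Optimal job order: [4, 2, 3, 6, 5, 1]
Schedule:
  Job 4: M1 done at 1, M2 done at 11
  Job 2: M1 done at 4, M2 done at 17
  Job 3: M1 done at 9, M2 done at 26
  Job 6: M1 done at 20, M2 done at 32
  Job 5: M1 done at 31, M2 done at 35
  Job 1: M1 done at 41, M2 done at 42
Makespan = 42

42


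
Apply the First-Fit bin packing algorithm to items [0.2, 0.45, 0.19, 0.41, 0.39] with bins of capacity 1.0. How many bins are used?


Place items sequentially using First-Fit:
  Item 0.2 -> new Bin 1
  Item 0.45 -> Bin 1 (now 0.65)
  Item 0.19 -> Bin 1 (now 0.84)
  Item 0.41 -> new Bin 2
  Item 0.39 -> Bin 2 (now 0.8)
Total bins used = 2

2


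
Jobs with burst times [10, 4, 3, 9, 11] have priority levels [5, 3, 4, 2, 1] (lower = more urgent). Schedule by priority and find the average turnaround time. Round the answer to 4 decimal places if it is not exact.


Sort by priority (ascending = highest first):
Order: [(1, 11), (2, 9), (3, 4), (4, 3), (5, 10)]
Completion times:
  Priority 1, burst=11, C=11
  Priority 2, burst=9, C=20
  Priority 3, burst=4, C=24
  Priority 4, burst=3, C=27
  Priority 5, burst=10, C=37
Average turnaround = 119/5 = 23.8

23.8


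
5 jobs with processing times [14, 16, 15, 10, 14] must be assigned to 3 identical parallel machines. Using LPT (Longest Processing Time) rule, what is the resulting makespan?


Sort jobs in decreasing order (LPT): [16, 15, 14, 14, 10]
Assign each job to the least loaded machine:
  Machine 1: jobs [16], load = 16
  Machine 2: jobs [15, 10], load = 25
  Machine 3: jobs [14, 14], load = 28
Makespan = max load = 28

28


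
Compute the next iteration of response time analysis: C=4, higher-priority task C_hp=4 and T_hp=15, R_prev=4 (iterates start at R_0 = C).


R_next = C + ceil(R_prev / T_hp) * C_hp
ceil(4 / 15) = ceil(0.2667) = 1
Interference = 1 * 4 = 4
R_next = 4 + 4 = 8

8


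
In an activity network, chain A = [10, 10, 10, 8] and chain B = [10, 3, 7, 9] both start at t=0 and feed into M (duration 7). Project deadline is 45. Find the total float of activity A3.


Forward pass: ES(A3) = sum of predecessors on chain A = 20
EF = ES + duration = 20 + 10 = 30
Backward pass: LF(M) = deadline = 45; LS(M) = 45 - 7 = 38
LF(A3) = LS(M) - sum(successors on chain A) = 38 - 8 = 30
LS = LF - duration = 30 - 10 = 20
Total float = LS - ES = 20 - 20 = 0

0


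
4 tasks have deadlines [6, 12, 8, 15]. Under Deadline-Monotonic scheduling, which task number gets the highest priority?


Sort tasks by relative deadline (ascending):
  Task 1: deadline = 6
  Task 3: deadline = 8
  Task 2: deadline = 12
  Task 4: deadline = 15
Priority order (highest first): [1, 3, 2, 4]
Highest priority task = 1

1


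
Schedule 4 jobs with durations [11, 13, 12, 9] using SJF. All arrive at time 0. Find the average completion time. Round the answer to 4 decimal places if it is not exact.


SJF order (ascending): [9, 11, 12, 13]
Completion times:
  Job 1: burst=9, C=9
  Job 2: burst=11, C=20
  Job 3: burst=12, C=32
  Job 4: burst=13, C=45
Average completion = 106/4 = 26.5

26.5


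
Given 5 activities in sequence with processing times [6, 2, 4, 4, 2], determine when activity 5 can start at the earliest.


Activity 5 starts after activities 1 through 4 complete.
Predecessor durations: [6, 2, 4, 4]
ES = 6 + 2 + 4 + 4 = 16

16


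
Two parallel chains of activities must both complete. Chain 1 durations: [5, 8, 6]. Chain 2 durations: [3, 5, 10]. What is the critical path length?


Path A total = 5 + 8 + 6 = 19
Path B total = 3 + 5 + 10 = 18
Critical path = longest path = max(19, 18) = 19

19


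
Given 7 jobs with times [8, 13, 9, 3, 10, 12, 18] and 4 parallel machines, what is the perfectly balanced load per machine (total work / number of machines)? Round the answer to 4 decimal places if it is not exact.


Total processing time = 8 + 13 + 9 + 3 + 10 + 12 + 18 = 73
Number of machines = 4
Ideal balanced load = 73 / 4 = 18.25

18.25


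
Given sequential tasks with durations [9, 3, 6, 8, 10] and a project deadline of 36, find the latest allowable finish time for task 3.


LF(activity 3) = deadline - sum of successor durations
Successors: activities 4 through 5 with durations [8, 10]
Sum of successor durations = 18
LF = 36 - 18 = 18

18


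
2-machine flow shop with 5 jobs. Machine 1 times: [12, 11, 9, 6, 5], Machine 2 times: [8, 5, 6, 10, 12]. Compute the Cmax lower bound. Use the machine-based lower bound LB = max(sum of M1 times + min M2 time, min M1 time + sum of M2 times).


LB1 = sum(M1 times) + min(M2 times) = 43 + 5 = 48
LB2 = min(M1 times) + sum(M2 times) = 5 + 41 = 46
Lower bound = max(LB1, LB2) = max(48, 46) = 48

48
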